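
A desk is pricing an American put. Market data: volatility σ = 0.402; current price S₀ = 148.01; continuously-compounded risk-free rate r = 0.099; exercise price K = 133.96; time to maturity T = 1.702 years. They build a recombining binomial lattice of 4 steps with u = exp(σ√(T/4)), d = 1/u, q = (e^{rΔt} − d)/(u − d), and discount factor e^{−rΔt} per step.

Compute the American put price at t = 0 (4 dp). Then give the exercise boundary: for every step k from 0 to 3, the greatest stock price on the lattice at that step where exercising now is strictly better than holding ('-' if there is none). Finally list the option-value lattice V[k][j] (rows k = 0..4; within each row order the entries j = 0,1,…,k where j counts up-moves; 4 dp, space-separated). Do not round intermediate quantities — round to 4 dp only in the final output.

price = 14.5695
boundary = - - 87.6041 67.3971
tree:
14.5695
26.4533 4.6342
46.3559 9.9850 0.0000
66.5629 21.5143 0.0000 0.0000
82.1089 46.3559 0.0000 0.0000 0.0000

params: Δt=0.42550 u=1.29982 d=0.76934 q=0.51592 e^(-rΔt)=0.95875
t_4 payoffs: 82.1089 46.3559 0.0000 0.0000 0.0000
t_3: node(3,0) S=67.3971 payoff=66.5629 vs cont=61.0371 → 66.5629 [stop]  node(3,1) S=113.8696 payoff=20.0904 vs cont=21.5143 → 21.5143 [wait]  node(3,2) S=192.3864 payoff=0.0000 vs cont=0.0000 → 0.0000 [wait]  node(3,3) S=325.0432 payoff=0.0000 vs cont=0.0000 → 0.0000 [wait]  ⇒ S*(3)=67.3971
t_2: node(2,0) S=87.6041 payoff=46.3559 vs cont=41.5344 → 46.3559 [stop]  node(2,1) S=148.0100 payoff=0.0000 vs cont=9.9850 → 9.9850 [wait]  node(2,2) S=250.0678 payoff=0.0000 vs cont=0.0000 → 0.0000 [wait]  ⇒ S*(2)=87.6041
t_1: node(1,0) S=113.8696 payoff=20.0904 vs cont=26.4533 → 26.4533 [wait]  node(1,1) S=192.3864 payoff=0.0000 vs cont=4.6342 → 4.6342 [wait]  ⇒ S*(1)=-
t_0: node(0,0) S=148.0100 payoff=0.0000 vs cont=14.5695 → 14.5695 [wait]  ⇒ S*(0)=-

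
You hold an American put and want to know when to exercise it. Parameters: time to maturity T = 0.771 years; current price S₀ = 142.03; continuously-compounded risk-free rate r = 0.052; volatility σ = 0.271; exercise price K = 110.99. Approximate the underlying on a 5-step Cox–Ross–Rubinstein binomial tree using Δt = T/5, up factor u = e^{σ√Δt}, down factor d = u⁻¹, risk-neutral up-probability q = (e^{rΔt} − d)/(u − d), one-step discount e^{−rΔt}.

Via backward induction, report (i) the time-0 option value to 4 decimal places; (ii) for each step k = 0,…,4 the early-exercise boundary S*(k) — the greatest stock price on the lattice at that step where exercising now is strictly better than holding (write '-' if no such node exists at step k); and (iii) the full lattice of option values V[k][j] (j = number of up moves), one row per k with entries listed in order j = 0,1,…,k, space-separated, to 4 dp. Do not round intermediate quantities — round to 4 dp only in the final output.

Δt=0.15420, u=1.11229, d=0.89905, q=0.51118, disc=e^(-rΔt)=0.99201
k=5 terminal: V=max(K-S,0) → 27.5646 7.7778 0.0000 0.0000 0.0000 0.0000
k=4: j=0 S=92.7929 intr=18.1971 cont=17.3107 V=18.1971[EX]; j=1 S=114.8014 intr=0.0000 cont=3.7716 V=3.7716[hold]; j=2 S=142.0300 intr=0.0000 cont=0.0000 V=0.0000[hold]; j=3 S=175.7166 intr=0.0000 cont=0.0000 V=0.0000[hold]; j=4 S=217.3930 intr=0.0000 cont=0.0000 V=0.0000[hold]  S*(4)=92.7929
k=3: j=0 S=103.2122 intr=7.7778 cont=10.7367 V=10.7367[hold]; j=1 S=127.6920 intr=0.0000 cont=1.8289 V=1.8289[hold]; j=2 S=157.9779 intr=0.0000 cont=0.0000 V=0.0000[hold]; j=3 S=195.4471 intr=0.0000 cont=0.0000 V=0.0000[hold]  S*(3)=-
k=2: j=0 S=114.8014 intr=0.0000 cont=6.1339 V=6.1339[hold]; j=1 S=142.0300 intr=0.0000 cont=0.8869 V=0.8869[hold]; j=2 S=175.7166 intr=0.0000 cont=0.0000 V=0.0000[hold]  S*(2)=-
k=1: j=0 S=127.6920 intr=0.0000 cont=3.4242 V=3.4242[hold]; j=1 S=157.9779 intr=0.0000 cont=0.4301 V=0.4301[hold]  S*(1)=-
k=0: j=0 S=142.0300 intr=0.0000 cont=1.8785 V=1.8785[hold]  S*(0)=-

price = 1.8785
boundary = - - - - 92.7929
tree:
1.8785
3.4242 0.4301
6.1339 0.8869 0.0000
10.7367 1.8289 0.0000 0.0000
18.1971 3.7716 0.0000 0.0000 0.0000
27.5646 7.7778 0.0000 0.0000 0.0000 0.0000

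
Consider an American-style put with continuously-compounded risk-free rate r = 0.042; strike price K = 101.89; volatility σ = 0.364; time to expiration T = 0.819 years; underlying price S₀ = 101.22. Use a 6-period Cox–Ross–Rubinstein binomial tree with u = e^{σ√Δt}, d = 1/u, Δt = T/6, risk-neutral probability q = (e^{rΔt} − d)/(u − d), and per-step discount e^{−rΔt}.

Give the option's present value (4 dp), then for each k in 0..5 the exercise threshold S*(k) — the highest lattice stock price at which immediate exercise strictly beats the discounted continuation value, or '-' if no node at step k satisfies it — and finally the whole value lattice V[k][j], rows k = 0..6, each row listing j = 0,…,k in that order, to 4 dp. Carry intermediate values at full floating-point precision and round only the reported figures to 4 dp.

params: Δt=0.13650 u=1.14395 d=0.87417 q=0.48774 e^(-rΔt)=0.99428
t_6 payoffs: 56.7216 42.7821 24.5408 0.6700 0.0000 0.0000 0.0000
t_5: node(5,0) S=51.6702 payoff=50.2198 vs cont=49.6374 → 50.2198 [stop]  node(5,1) S=67.6162 payoff=34.2738 vs cont=33.6914 → 34.2738 [stop]  node(5,2) S=88.4832 payoff=13.4068 vs cont=12.8243 → 13.4068 [stop]  node(5,3) S=115.7901 payoff=0.0000 vs cont=0.3413 → 0.3413 [wait]  node(5,4) S=151.5242 payoff=0.0000 vs cont=0.0000 → 0.0000 [wait]  node(5,5) S=198.2863 payoff=0.0000 vs cont=0.0000 → 0.0000 [wait]  ⇒ S*(5)=88.4832
t_4: node(4,0) S=59.1079 payoff=42.7821 vs cont=42.1997 → 42.7821 [stop]  node(4,1) S=77.3492 payoff=24.5408 vs cont=23.9583 → 24.5408 [stop]  node(4,2) S=101.2200 payoff=0.6700 vs cont=6.9940 → 6.9940 [wait]  node(4,3) S=132.4576 payoff=0.0000 vs cont=0.1738 → 0.1738 [wait]  node(4,4) S=173.3355 payoff=0.0000 vs cont=0.0000 → 0.0000 [wait]  ⇒ S*(4)=77.3492
t_3: node(3,0) S=67.6162 payoff=34.2738 vs cont=33.6914 → 34.2738 [stop]  node(3,1) S=88.4832 payoff=13.4068 vs cont=15.8911 → 15.8911 [wait]  node(3,2) S=115.7901 payoff=0.0000 vs cont=3.6465 → 3.6465 [wait]  node(3,3) S=151.5242 payoff=0.0000 vs cont=0.0885 → 0.0885 [wait]  ⇒ S*(3)=67.6162
t_2: node(2,0) S=77.3492 payoff=24.5408 vs cont=25.1631 → 25.1631 [wait]  node(2,1) S=101.2200 payoff=0.6700 vs cont=9.8622 → 9.8622 [wait]  node(2,2) S=132.4576 payoff=0.0000 vs cont=1.9002 → 1.9002 [wait]  ⇒ S*(2)=-
t_1: node(1,0) S=88.4832 payoff=13.4068 vs cont=17.5991 → 17.5991 [wait]  node(1,1) S=115.7901 payoff=0.0000 vs cont=5.9446 → 5.9446 [wait]  ⇒ S*(1)=-
t_0: node(0,0) S=101.2200 payoff=0.6700 vs cont=11.8466 → 11.8466 [wait]  ⇒ S*(0)=-

price = 11.8466
boundary = - - - 67.6162 77.3492 88.4832
tree:
11.8466
17.5991 5.9446
25.1631 9.8622 1.9002
34.2738 15.8911 3.6465 0.0885
42.7821 24.5408 6.9940 0.1738 0.0000
50.2198 34.2738 13.4068 0.3413 0.0000 0.0000
56.7216 42.7821 24.5408 0.6700 0.0000 0.0000 0.0000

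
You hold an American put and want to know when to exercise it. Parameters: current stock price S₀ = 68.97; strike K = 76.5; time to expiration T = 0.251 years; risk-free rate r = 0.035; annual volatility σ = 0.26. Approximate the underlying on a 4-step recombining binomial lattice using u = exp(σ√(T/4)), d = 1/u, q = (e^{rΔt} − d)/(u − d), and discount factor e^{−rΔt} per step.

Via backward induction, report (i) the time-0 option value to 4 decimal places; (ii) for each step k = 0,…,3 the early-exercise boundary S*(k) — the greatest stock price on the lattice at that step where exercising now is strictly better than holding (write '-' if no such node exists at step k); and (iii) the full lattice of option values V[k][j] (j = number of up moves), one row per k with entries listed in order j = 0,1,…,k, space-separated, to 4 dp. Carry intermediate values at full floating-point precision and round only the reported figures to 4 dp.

price = 8.3258
boundary = - 64.6212 60.5465 64.6212
tree:
8.3258
11.8788 4.8176
15.9535 7.7936 1.8698
19.7712 11.8788 3.7523 0.0000
23.3482 15.9535 7.5300 0.0000 0.0000

params: Δt=0.06275 u=1.06730 d=0.93695 q=0.50059 e^(-rΔt)=0.99781
t_4 payoffs: 23.3482 15.9535 7.5300 0.0000 0.0000
t_3: node(3,0) S=56.7288 payoff=19.7712 vs cont=19.6034 → 19.7712 [stop]  node(3,1) S=64.6212 payoff=11.8788 vs cont=11.7110 → 11.8788 [stop]  node(3,2) S=73.6115 payoff=2.8885 vs cont=3.7523 → 3.7523 [wait]  node(3,3) S=83.8527 payoff=0.0000 vs cont=0.0000 → 0.0000 [wait]  ⇒ S*(3)=64.6212
t_2: node(2,0) S=60.5465 payoff=15.9535 vs cont=15.7857 → 15.9535 [stop]  node(2,1) S=68.9700 payoff=7.5300 vs cont=7.7936 → 7.7936 [wait]  node(2,2) S=78.5654 payoff=0.0000 vs cont=1.8698 → 1.8698 [wait]  ⇒ S*(2)=60.5465
t_1: node(1,0) S=64.6212 payoff=11.8788 vs cont=11.8427 → 11.8788 [stop]  node(1,1) S=73.6115 payoff=2.8885 vs cont=4.8176 → 4.8176 [wait]  ⇒ S*(1)=64.6212
t_0: node(0,0) S=68.9700 payoff=7.5300 vs cont=8.3258 → 8.3258 [wait]  ⇒ S*(0)=-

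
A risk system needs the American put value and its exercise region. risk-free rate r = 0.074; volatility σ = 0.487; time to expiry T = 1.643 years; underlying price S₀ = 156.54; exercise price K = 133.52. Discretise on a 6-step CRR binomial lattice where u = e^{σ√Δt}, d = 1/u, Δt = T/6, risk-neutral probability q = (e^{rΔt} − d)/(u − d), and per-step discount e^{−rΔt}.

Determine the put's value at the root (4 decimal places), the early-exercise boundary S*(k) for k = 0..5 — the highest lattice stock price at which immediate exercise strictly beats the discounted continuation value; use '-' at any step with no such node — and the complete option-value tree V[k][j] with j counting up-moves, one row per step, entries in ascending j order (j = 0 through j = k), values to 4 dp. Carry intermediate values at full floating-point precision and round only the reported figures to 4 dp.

price = 19.4504
boundary = - - - 72.8778 56.4831 72.8778
tree:
19.4504
29.4300 9.3163
43.1027 15.6652 2.7377
60.6422 25.6748 5.3354 0.0000
77.0369 40.5764 10.3976 0.0000 0.0000
89.7434 60.6422 20.2630 0.0000 0.0000 0.0000
99.5915 77.0369 39.4888 0.0000 0.0000 0.0000 0.0000

Δt=0.27383, u=1.29026, d=0.77504, q=0.47636, disc=e^(-rΔt)=0.97994
k=6 terminal: V=max(K-S,0) → 99.5915 77.0369 39.4888 0.0000 0.0000 0.0000 0.0000
k=5: j=0 S=43.7766 intr=89.7434 cont=87.0651 V=89.7434[EX]; j=1 S=72.8778 intr=60.6422 cont=57.9639 V=60.6422[EX]; j=2 S=121.3245 intr=12.1955 cont=20.2630 V=20.2630[hold]; j=3 S=201.9771 intr=0.0000 cont=0.0000 V=0.0000[hold]; j=4 S=336.2448 intr=0.0000 cont=0.0000 V=0.0000[hold]; j=5 S=559.7694 intr=0.0000 cont=0.0000 V=0.0000[hold]  S*(5)=72.8778
k=4: j=0 S=56.4831 intr=77.0369 cont=74.3586 V=77.0369[EX]; j=1 S=94.0312 intr=39.4888 cont=40.5764 V=40.5764[hold]; j=2 S=156.5400 intr=0.0000 cont=10.3976 V=10.3976[hold]; j=3 S=260.6027 intr=0.0000 cont=0.0000 V=0.0000[hold]; j=4 S=433.8428 intr=0.0000 cont=0.0000 V=0.0000[hold]  S*(4)=56.4831
k=3: j=0 S=72.8778 intr=60.6422 cont=58.4716 V=60.6422[EX]; j=1 S=121.3245 intr=12.1955 cont=25.6748 V=25.6748[hold]; j=2 S=201.9771 intr=0.0000 cont=5.3354 V=5.3354[hold]; j=3 S=336.2448 intr=0.0000 cont=0.0000 V=0.0000[hold]  S*(3)=72.8778
k=2: j=0 S=94.0312 intr=39.4888 cont=43.1027 V=43.1027[hold]; j=1 S=156.5400 intr=0.0000 cont=15.6652 V=15.6652[hold]; j=2 S=260.6027 intr=0.0000 cont=2.7377 V=2.7377[hold]  S*(2)=-
k=1: j=0 S=121.3245 intr=12.1955 cont=29.4300 V=29.4300[hold]; j=1 S=201.9771 intr=0.0000 cont=9.3163 V=9.3163[hold]  S*(1)=-
k=0: j=0 S=156.5400 intr=0.0000 cont=19.4504 V=19.4504[hold]  S*(0)=-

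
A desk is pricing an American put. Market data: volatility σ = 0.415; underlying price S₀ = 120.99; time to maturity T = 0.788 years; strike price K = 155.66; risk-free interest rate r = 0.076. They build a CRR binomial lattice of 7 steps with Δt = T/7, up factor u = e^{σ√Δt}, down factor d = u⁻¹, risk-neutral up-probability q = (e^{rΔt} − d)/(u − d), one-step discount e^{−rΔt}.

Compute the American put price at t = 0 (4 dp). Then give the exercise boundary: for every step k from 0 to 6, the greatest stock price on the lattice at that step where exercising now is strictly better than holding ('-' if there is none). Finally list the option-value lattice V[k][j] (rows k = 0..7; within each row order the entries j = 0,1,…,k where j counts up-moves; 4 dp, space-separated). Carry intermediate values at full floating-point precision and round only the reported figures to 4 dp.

Δt=0.11257  u=1.14940  d=0.87002  q=0.49600  discount=0.99148
step 7 (expiry): payoffs max(K−S,0) = 110.0087 95.3492 75.9823 50.3963 16.5942 0.0000 0.0000 0.0000
step 6: (k=6,j=0): S=52.4716, (K−S)⁺=103.1884, hold=101.8624 ⇒ V=103.1884 exercise | (k=6,j=1): S=69.3212, (K−S)⁺=86.3388, hold=85.0128 ⇒ V=86.3388 exercise | (k=6,j=2): S=91.5815, (K−S)⁺=64.0785, hold=62.7525 ⇒ V=64.0785 exercise | (k=6,j=3): S=120.9900, (K−S)⁺=34.6700, hold=33.3439 ⇒ V=34.6700 exercise | (k=6,j=4): S=159.8421, (K−S)⁺=0.0000, hold=8.2922 ⇒ V=8.2922 continue | (k=6,j=5): S=211.1704, (K−S)⁺=0.0000, hold=0.0000 ⇒ V=0.0000 continue | (k=6,j=6): S=278.9812, (K−S)⁺=0.0000, hold=0.0000 ⇒ V=0.0000 continue  boundary S*=120.9900
step 5: (k=5,j=0): S=60.3108, (K−S)⁺=95.3492, hold=94.0232 ⇒ V=95.3492 exercise | (k=5,j=1): S=79.6777, (K−S)⁺=75.9823, hold=74.6562 ⇒ V=75.9823 exercise | (k=5,j=2): S=105.2637, (K−S)⁺=50.3963, hold=49.0703 ⇒ V=50.3963 exercise | (k=5,j=3): S=139.0658, (K−S)⁺=16.5942, hold=21.4027 ⇒ V=21.4027 continue | (k=5,j=4): S=183.7224, (K−S)⁺=0.0000, hold=4.1437 ⇒ V=4.1437 continue | (k=5,j=5): S=242.7191, (K−S)⁺=0.0000, hold=0.0000 ⇒ V=0.0000 continue  boundary S*=105.2637
step 4: (k=4,j=0): S=69.3212, (K−S)⁺=86.3388, hold=85.0128 ⇒ V=86.3388 exercise | (k=4,j=1): S=91.5815, (K−S)⁺=64.0785, hold=62.7525 ⇒ V=64.0785 exercise | (k=4,j=2): S=120.9900, (K−S)⁺=34.6700, hold=35.7087 ⇒ V=35.7087 continue | (k=4,j=3): S=159.8421, (K−S)⁺=0.0000, hold=12.7328 ⇒ V=12.7328 continue | (k=4,j=4): S=211.1704, (K−S)⁺=0.0000, hold=2.0706 ⇒ V=2.0706 continue  boundary S*=91.5815
step 3: (k=3,j=0): S=79.6777, (K−S)⁺=75.9823, hold=74.6562 ⇒ V=75.9823 exercise | (k=3,j=1): S=105.2637, (K−S)⁺=50.3963, hold=49.5810 ⇒ V=50.3963 exercise | (k=3,j=2): S=139.0658, (K−S)⁺=16.5942, hold=24.1055 ⇒ V=24.1055 continue | (k=3,j=3): S=183.7224, (K−S)⁺=0.0000, hold=7.3809 ⇒ V=7.3809 continue  boundary S*=105.2637
step 2: (k=2,j=0): S=91.5815, (K−S)⁺=64.0785, hold=62.7525 ⇒ V=64.0785 exercise | (k=2,j=1): S=120.9900, (K−S)⁺=34.6700, hold=37.0378 ⇒ V=37.0378 continue | (k=2,j=2): S=159.8421, (K−S)⁺=0.0000, hold=15.6754 ⇒ V=15.6754 continue  boundary S*=91.5815
step 1: (k=1,j=0): S=105.2637, (K−S)⁺=50.3963, hold=50.2347 ⇒ V=50.3963 exercise | (k=1,j=1): S=139.0658, (K−S)⁺=16.5942, hold=26.2168 ⇒ V=26.2168 continue  boundary S*=105.2637
step 0: (k=0,j=0): S=120.9900, (K−S)⁺=34.6700, hold=38.0761 ⇒ V=38.0761 continue  boundary S*=-

price = 38.0761
boundary = - 105.2637 91.5815 105.2637 91.5815 105.2637 120.9900
tree:
38.0761
50.3963 26.2168
64.0785 37.0378 15.6754
75.9823 50.3963 24.1055 7.3809
86.3388 64.0785 35.7087 12.7328 2.0706
95.3492 75.9823 50.3963 21.4027 4.1437 0.0000
103.1884 86.3388 64.0785 34.6700 8.2922 0.0000 0.0000
110.0087 95.3492 75.9823 50.3963 16.5942 0.0000 0.0000 0.0000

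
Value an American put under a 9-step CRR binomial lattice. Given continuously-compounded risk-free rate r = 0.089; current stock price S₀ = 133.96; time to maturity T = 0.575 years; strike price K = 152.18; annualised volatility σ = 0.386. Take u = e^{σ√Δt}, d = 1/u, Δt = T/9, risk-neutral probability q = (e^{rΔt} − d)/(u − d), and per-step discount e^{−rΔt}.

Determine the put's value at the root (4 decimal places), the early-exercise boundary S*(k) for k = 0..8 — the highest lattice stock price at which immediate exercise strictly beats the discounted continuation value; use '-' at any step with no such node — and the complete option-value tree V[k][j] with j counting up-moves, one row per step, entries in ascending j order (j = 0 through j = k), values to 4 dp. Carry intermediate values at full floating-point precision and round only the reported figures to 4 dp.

Δt=0.06389  u=1.10248  d=0.90704  q=0.50480  discount=0.99433
step 9 (expiry): payoffs max(K−S,0) = 96.5098 84.5145 69.9344 52.2128 30.6726 4.4912 0.0000 0.0000 0.0000 0.0000
step 8: (k=8,j=0): S=61.3755, (K−S)⁺=90.8045, hold=89.9417 ⇒ V=90.8045 exercise | (k=8,j=1): S=74.6002, (K−S)⁺=77.5798, hold=76.7169 ⇒ V=77.5798 exercise | (k=8,j=2): S=90.6745, (K−S)⁺=61.5055, hold=60.6427 ⇒ V=61.5055 exercise | (k=8,j=3): S=110.2123, (K−S)⁺=41.9677, hold=41.1048 ⇒ V=41.9677 exercise | (k=8,j=4): S=133.9600, (K−S)⁺=18.2200, hold=17.3571 ⇒ V=18.2200 exercise | (k=8,j=5): S=162.8247, (K−S)⁺=0.0000, hold=2.2114 ⇒ V=2.2114 continue | (k=8,j=6): S=197.9088, (K−S)⁺=0.0000, hold=0.0000 ⇒ V=0.0000 continue | (k=8,j=7): S=240.5527, (K−S)⁺=0.0000, hold=0.0000 ⇒ V=0.0000 continue | (k=8,j=8): S=292.3851, (K−S)⁺=0.0000, hold=0.0000 ⇒ V=0.0000 continue  boundary S*=133.9600
step 7: (k=7,j=0): S=67.6655, (K−S)⁺=84.5145, hold=83.6516 ⇒ V=84.5145 exercise | (k=7,j=1): S=82.2456, (K−S)⁺=69.9344, hold=69.0716 ⇒ V=69.9344 exercise | (k=7,j=2): S=99.9672, (K−S)⁺=52.2128, hold=51.3499 ⇒ V=52.2128 exercise | (k=7,j=3): S=121.5074, (K−S)⁺=30.6726, hold=29.8098 ⇒ V=30.6726 exercise | (k=7,j=4): S=147.6888, (K−S)⁺=4.4912, hold=10.0813 ⇒ V=10.0813 continue | (k=7,j=5): S=179.5117, (K−S)⁺=0.0000, hold=1.0889 ⇒ V=1.0889 continue | (k=7,j=6): S=218.1915, (K−S)⁺=0.0000, hold=0.0000 ⇒ V=0.0000 continue | (k=7,j=7): S=265.2057, (K−S)⁺=0.0000, hold=0.0000 ⇒ V=0.0000 continue  boundary S*=121.5074
step 6: (k=6,j=0): S=74.6002, (K−S)⁺=77.5798, hold=76.7169 ⇒ V=77.5798 exercise | (k=6,j=1): S=90.6745, (K−S)⁺=61.5055, hold=60.6427 ⇒ V=61.5055 exercise | (k=6,j=2): S=110.2123, (K−S)⁺=41.9677, hold=41.1048 ⇒ V=41.9677 exercise | (k=6,j=3): S=133.9600, (K−S)⁺=18.2200, hold=20.1631 ⇒ V=20.1631 continue | (k=6,j=4): S=162.8247, (K−S)⁺=0.0000, hold=5.5105 ⇒ V=5.5105 continue | (k=6,j=5): S=197.9088, (K−S)⁺=0.0000, hold=0.5361 ⇒ V=0.5361 continue | (k=6,j=6): S=240.5527, (K−S)⁺=0.0000, hold=0.0000 ⇒ V=0.0000 continue  boundary S*=110.2123
step 5: (k=5,j=0): S=82.2456, (K−S)⁺=69.9344, hold=69.0716 ⇒ V=69.9344 exercise | (k=5,j=1): S=99.9672, (K−S)⁺=52.2128, hold=51.3499 ⇒ V=52.2128 exercise | (k=5,j=2): S=121.5074, (K−S)⁺=30.6726, hold=30.7851 ⇒ V=30.7851 continue | (k=5,j=3): S=147.6888, (K−S)⁺=4.4912, hold=12.6940 ⇒ V=12.6940 continue | (k=5,j=4): S=179.5117, (K−S)⁺=0.0000, hold=2.9824 ⇒ V=2.9824 continue | (k=5,j=5): S=218.1915, (K−S)⁺=0.0000, hold=0.2640 ⇒ V=0.2640 continue  boundary S*=99.9672
step 4: (k=4,j=0): S=90.6745, (K−S)⁺=61.5055, hold=60.6427 ⇒ V=61.5055 exercise | (k=4,j=1): S=110.2123, (K−S)⁺=41.9677, hold=41.1613 ⇒ V=41.9677 exercise | (k=4,j=2): S=133.9600, (K−S)⁺=18.2200, hold=21.5299 ⇒ V=21.5299 continue | (k=4,j=3): S=162.8247, (K−S)⁺=0.0000, hold=7.7474 ⇒ V=7.7474 continue | (k=4,j=4): S=197.9088, (K−S)⁺=0.0000, hold=1.6010 ⇒ V=1.6010 continue  boundary S*=110.2123
step 3: (k=3,j=0): S=99.9672, (K−S)⁺=52.2128, hold=51.3499 ⇒ V=52.2128 exercise | (k=3,j=1): S=121.5074, (K−S)⁺=30.6726, hold=31.4711 ⇒ V=31.4711 continue | (k=3,j=2): S=147.6888, (K−S)⁺=4.4912, hold=14.4898 ⇒ V=14.4898 continue | (k=3,j=3): S=179.5117, (K−S)⁺=0.0000, hold=4.6183 ⇒ V=4.6183 continue  boundary S*=99.9672
step 2: (k=2,j=0): S=110.2123, (K−S)⁺=41.9677, hold=41.5056 ⇒ V=41.9677 exercise | (k=2,j=1): S=133.9600, (K−S)⁺=18.2200, hold=22.7690 ⇒ V=22.7690 continue | (k=2,j=2): S=162.8247, (K−S)⁺=0.0000, hold=9.4527 ⇒ V=9.4527 continue  boundary S*=110.2123
step 1: (k=1,j=0): S=121.5074, (K−S)⁺=30.6726, hold=32.0931 ⇒ V=32.0931 continue | (k=1,j=1): S=147.6888, (K−S)⁺=4.4912, hold=15.9559 ⇒ V=15.9559 continue  boundary S*=-
step 0: (k=0,j=0): S=133.9600, (K−S)⁺=18.2200, hold=23.8112 ⇒ V=23.8112 continue  boundary S*=-

price = 23.8112
boundary = - - 110.2123 99.9672 110.2123 99.9672 110.2123 121.5074 133.9600
tree:
23.8112
32.0931 15.9559
41.9677 22.7690 9.4527
52.2128 31.4711 14.4898 4.6183
61.5055 41.9677 21.5299 7.7474 1.6010
69.9344 52.2128 30.7851 12.6940 2.9824 0.2640
77.5798 61.5055 41.9677 20.1631 5.5105 0.5361 0.0000
84.5145 69.9344 52.2128 30.6726 10.0813 1.0889 0.0000 0.0000
90.8045 77.5798 61.5055 41.9677 18.2200 2.2114 0.0000 0.0000 0.0000
96.5098 84.5145 69.9344 52.2128 30.6726 4.4912 0.0000 0.0000 0.0000 0.0000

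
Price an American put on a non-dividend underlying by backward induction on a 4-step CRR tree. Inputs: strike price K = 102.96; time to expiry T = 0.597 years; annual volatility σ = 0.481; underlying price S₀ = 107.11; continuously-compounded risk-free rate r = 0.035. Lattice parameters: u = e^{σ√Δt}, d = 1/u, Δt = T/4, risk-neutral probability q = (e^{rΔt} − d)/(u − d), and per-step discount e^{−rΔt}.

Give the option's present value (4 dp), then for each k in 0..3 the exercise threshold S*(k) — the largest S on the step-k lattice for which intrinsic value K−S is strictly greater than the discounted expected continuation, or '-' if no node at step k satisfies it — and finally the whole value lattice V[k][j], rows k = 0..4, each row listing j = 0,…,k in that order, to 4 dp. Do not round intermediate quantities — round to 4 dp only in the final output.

price = 12.2110
boundary = - - - 61.3370
tree:
12.2110
19.2637 4.3206
29.2096 8.1592 0.0000
41.6230 15.4081 0.0000 0.0000
52.0245 29.0973 0.0000 0.0000 0.0000

params: Δt=0.14925 u=1.20421 d=0.83042 q=0.46769 e^(-rΔt)=0.99479
t_4 payoffs: 52.0245 29.0973 0.0000 0.0000 0.0000
t_3: node(3,0) S=61.3370 payoff=41.6230 vs cont=41.0865 → 41.6230 [stop]  node(3,1) S=88.9462 payoff=14.0138 vs cont=15.4081 → 15.4081 [wait]  node(3,2) S=128.9830 payoff=0.0000 vs cont=0.0000 → 0.0000 [wait]  node(3,3) S=187.0412 payoff=0.0000 vs cont=0.0000 → 0.0000 [wait]  ⇒ S*(3)=61.3370
t_2: node(2,0) S=73.8627 payoff=29.0973 vs cont=29.2096 → 29.2096 [wait]  node(2,1) S=107.1100 payoff=0.0000 vs cont=8.1592 → 8.1592 [wait]  node(2,2) S=155.3227 payoff=0.0000 vs cont=0.0000 → 0.0000 [wait]  ⇒ S*(2)=-
t_1: node(1,0) S=88.9462 payoff=14.0138 vs cont=19.2637 → 19.2637 [wait]  node(1,1) S=128.9830 payoff=0.0000 vs cont=4.3206 → 4.3206 [wait]  ⇒ S*(1)=-
t_0: node(0,0) S=107.1100 payoff=0.0000 vs cont=12.2110 → 12.2110 [wait]  ⇒ S*(0)=-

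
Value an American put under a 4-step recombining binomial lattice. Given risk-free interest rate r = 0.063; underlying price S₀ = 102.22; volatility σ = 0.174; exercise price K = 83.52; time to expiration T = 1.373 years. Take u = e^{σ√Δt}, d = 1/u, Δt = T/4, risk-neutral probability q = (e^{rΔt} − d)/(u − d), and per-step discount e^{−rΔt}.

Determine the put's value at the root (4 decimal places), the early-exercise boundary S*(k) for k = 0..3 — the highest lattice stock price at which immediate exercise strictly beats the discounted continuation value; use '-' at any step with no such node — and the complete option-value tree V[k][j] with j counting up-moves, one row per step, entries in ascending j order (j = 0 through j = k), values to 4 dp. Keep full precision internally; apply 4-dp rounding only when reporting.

price = 0.5833
boundary = - - - 75.2865
tree:
0.5833
1.4099 0.0106
3.4073 0.0258 0.0000
8.2335 0.0630 0.0000 0.0000
15.5302 0.1538 0.0000 0.0000 0.0000

Δt=0.34325  u=1.10732  d=0.90308  q=0.58157  discount=0.97861
step 4 (expiry): payoffs max(K−S,0) = 15.5302 0.1538 0.0000 0.0000 0.0000
step 3: (k=3,j=0): S=75.2865, (K−S)⁺=8.2335, hold=6.4468 ⇒ V=8.2335 exercise | (k=3,j=1): S=92.3130, (K−S)⁺=0.0000, hold=0.0630 ⇒ V=0.0630 continue | (k=3,j=2): S=113.1902, (K−S)⁺=0.0000, hold=0.0000 ⇒ V=0.0000 continue | (k=3,j=3): S=138.7889, (K−S)⁺=0.0000, hold=0.0000 ⇒ V=0.0000 continue  boundary S*=75.2865
step 2: (k=2,j=0): S=83.3662, (K−S)⁺=0.1538, hold=3.4073 ⇒ V=3.4073 continue | (k=2,j=1): S=102.2200, (K−S)⁺=0.0000, hold=0.0258 ⇒ V=0.0258 continue | (k=2,j=2): S=125.3377, (K−S)⁺=0.0000, hold=0.0000 ⇒ V=0.0000 continue  boundary S*=-
step 1: (k=1,j=0): S=92.3130, (K−S)⁺=0.0000, hold=1.4099 ⇒ V=1.4099 continue | (k=1,j=1): S=113.1902, (K−S)⁺=0.0000, hold=0.0106 ⇒ V=0.0106 continue  boundary S*=-
step 0: (k=0,j=0): S=102.2200, (K−S)⁺=0.0000, hold=0.5833 ⇒ V=0.5833 continue  boundary S*=-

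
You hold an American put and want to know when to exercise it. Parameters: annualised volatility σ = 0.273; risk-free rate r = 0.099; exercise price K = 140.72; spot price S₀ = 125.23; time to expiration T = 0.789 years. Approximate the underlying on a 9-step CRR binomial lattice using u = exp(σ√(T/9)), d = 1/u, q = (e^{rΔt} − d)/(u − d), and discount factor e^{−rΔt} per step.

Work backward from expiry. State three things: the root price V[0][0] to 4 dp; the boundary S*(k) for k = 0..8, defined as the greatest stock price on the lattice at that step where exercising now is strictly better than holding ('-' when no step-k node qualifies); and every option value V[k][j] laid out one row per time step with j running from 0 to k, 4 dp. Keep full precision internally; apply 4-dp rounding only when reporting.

Δt=0.08767  u=1.08419  d=0.92235  q=0.53366  discount=0.99136
step 9 (expiry): payoffs max(K−S,0) = 80.2184 69.6026 57.1240 42.4560 25.2142 4.9471 0.0000 0.0000 0.0000 0.0000
step 8: (k=8,j=0): S=65.5951, (K−S)⁺=75.1249, hold=73.9089 ⇒ V=75.1249 exercise | (k=8,j=1): S=77.1047, (K−S)⁺=63.6153, hold=62.3993 ⇒ V=63.6153 exercise | (k=8,j=2): S=90.6337, (K−S)⁺=50.0863, hold=48.8702 ⇒ V=50.0863 exercise | (k=8,j=3): S=106.5367, (K−S)⁺=34.1833, hold=32.9673 ⇒ V=34.1833 exercise | (k=8,j=4): S=125.2300, (K−S)⁺=15.4900, hold=14.2740 ⇒ V=15.4900 exercise | (k=8,j=5): S=147.2033, (K−S)⁺=0.0000, hold=2.2871 ⇒ V=2.2871 continue | (k=8,j=6): S=173.0322, (K−S)⁺=0.0000, hold=0.0000 ⇒ V=0.0000 continue | (k=8,j=7): S=203.3930, (K−S)⁺=0.0000, hold=0.0000 ⇒ V=0.0000 continue | (k=8,j=8): S=239.0811, (K−S)⁺=0.0000, hold=0.0000 ⇒ V=0.0000 continue  boundary S*=125.2300
step 7: (k=7,j=0): S=71.1174, (K−S)⁺=69.6026, hold=68.3865 ⇒ V=69.6026 exercise | (k=7,j=1): S=83.5960, (K−S)⁺=57.1240, hold=55.9080 ⇒ V=57.1240 exercise | (k=7,j=2): S=98.2640, (K−S)⁺=42.4560, hold=41.2400 ⇒ V=42.4560 exercise | (k=7,j=3): S=115.5058, (K−S)⁺=25.2142, hold=23.9982 ⇒ V=25.2142 exercise | (k=7,j=4): S=135.7729, (K−S)⁺=4.9471, hold=8.3711 ⇒ V=8.3711 continue | (k=7,j=5): S=159.5961, (K−S)⁺=0.0000, hold=1.0573 ⇒ V=1.0573 continue | (k=7,j=6): S=187.5994, (K−S)⁺=0.0000, hold=0.0000 ⇒ V=0.0000 continue | (k=7,j=7): S=220.5163, (K−S)⁺=0.0000, hold=0.0000 ⇒ V=0.0000 continue  boundary S*=115.5058
step 6: (k=6,j=0): S=77.1047, (K−S)⁺=63.6153, hold=62.3993 ⇒ V=63.6153 exercise | (k=6,j=1): S=90.6337, (K−S)⁺=50.0863, hold=48.8702 ⇒ V=50.0863 exercise | (k=6,j=2): S=106.5367, (K−S)⁺=34.1833, hold=32.9673 ⇒ V=34.1833 exercise | (k=6,j=3): S=125.2300, (K−S)⁺=15.4900, hold=16.0854 ⇒ V=16.0854 continue | (k=6,j=4): S=147.2033, (K−S)⁺=0.0000, hold=4.4294 ⇒ V=4.4294 continue | (k=6,j=5): S=173.0322, (K−S)⁺=0.0000, hold=0.4888 ⇒ V=0.4888 continue | (k=6,j=6): S=203.3930, (K−S)⁺=0.0000, hold=0.0000 ⇒ V=0.0000 continue  boundary S*=106.5367
step 5: (k=5,j=0): S=83.5960, (K−S)⁺=57.1240, hold=55.9080 ⇒ V=57.1240 exercise | (k=5,j=1): S=98.2640, (K−S)⁺=42.4560, hold=41.2400 ⇒ V=42.4560 exercise | (k=5,j=2): S=115.5058, (K−S)⁺=25.2142, hold=24.3132 ⇒ V=25.2142 exercise | (k=5,j=3): S=135.7729, (K−S)⁺=4.9471, hold=9.7798 ⇒ V=9.7798 continue | (k=5,j=4): S=159.5961, (K−S)⁺=0.0000, hold=2.3063 ⇒ V=2.3063 continue | (k=5,j=5): S=187.5994, (K−S)⁺=0.0000, hold=0.2260 ⇒ V=0.2260 continue  boundary S*=115.5058
step 4: (k=4,j=0): S=90.6337, (K−S)⁺=50.0863, hold=48.8702 ⇒ V=50.0863 exercise | (k=4,j=1): S=106.5367, (K−S)⁺=34.1833, hold=32.9673 ⇒ V=34.1833 exercise | (k=4,j=2): S=125.2300, (K−S)⁺=15.4900, hold=16.8307 ⇒ V=16.8307 continue | (k=4,j=3): S=147.2033, (K−S)⁺=0.0000, hold=5.7414 ⇒ V=5.7414 continue | (k=4,j=4): S=173.0322, (K−S)⁺=0.0000, hold=1.1858 ⇒ V=1.1858 continue  boundary S*=106.5367
step 3: (k=3,j=0): S=98.2640, (K−S)⁺=42.4560, hold=41.2400 ⇒ V=42.4560 exercise | (k=3,j=1): S=115.5058, (K−S)⁺=25.2142, hold=24.7075 ⇒ V=25.2142 exercise | (k=3,j=2): S=135.7729, (K−S)⁺=4.9471, hold=10.8185 ⇒ V=10.8185 continue | (k=3,j=3): S=159.5961, (K−S)⁺=0.0000, hold=3.2816 ⇒ V=3.2816 continue  boundary S*=115.5058
step 2: (k=2,j=0): S=106.5367, (K−S)⁺=34.1833, hold=32.9673 ⇒ V=34.1833 exercise | (k=2,j=1): S=125.2300, (K−S)⁺=15.4900, hold=17.3802 ⇒ V=17.3802 continue | (k=2,j=2): S=147.2033, (K−S)⁺=0.0000, hold=6.7376 ⇒ V=6.7376 continue  boundary S*=106.5367
step 1: (k=1,j=0): S=115.5058, (K−S)⁺=25.2142, hold=24.9982 ⇒ V=25.2142 exercise | (k=1,j=1): S=135.7729, (K−S)⁺=4.9471, hold=11.5995 ⇒ V=11.5995 continue  boundary S*=115.5058
step 0: (k=0,j=0): S=125.2300, (K−S)⁺=15.4900, hold=17.7934 ⇒ V=17.7934 continue  boundary S*=-

price = 17.7934
boundary = - 115.5058 106.5367 115.5058 106.5367 115.5058 106.5367 115.5058 125.2300
tree:
17.7934
25.2142 11.5995
34.1833 17.3802 6.7376
42.4560 25.2142 10.8185 3.2816
50.0863 34.1833 16.8307 5.7414 1.1858
57.1240 42.4560 25.2142 9.7798 2.3063 0.2260
63.6153 50.0863 34.1833 16.0854 4.4294 0.4888 0.0000
69.6026 57.1240 42.4560 25.2142 8.3711 1.0573 0.0000 0.0000
75.1249 63.6153 50.0863 34.1833 15.4900 2.2871 0.0000 0.0000 0.0000
80.2184 69.6026 57.1240 42.4560 25.2142 4.9471 0.0000 0.0000 0.0000 0.0000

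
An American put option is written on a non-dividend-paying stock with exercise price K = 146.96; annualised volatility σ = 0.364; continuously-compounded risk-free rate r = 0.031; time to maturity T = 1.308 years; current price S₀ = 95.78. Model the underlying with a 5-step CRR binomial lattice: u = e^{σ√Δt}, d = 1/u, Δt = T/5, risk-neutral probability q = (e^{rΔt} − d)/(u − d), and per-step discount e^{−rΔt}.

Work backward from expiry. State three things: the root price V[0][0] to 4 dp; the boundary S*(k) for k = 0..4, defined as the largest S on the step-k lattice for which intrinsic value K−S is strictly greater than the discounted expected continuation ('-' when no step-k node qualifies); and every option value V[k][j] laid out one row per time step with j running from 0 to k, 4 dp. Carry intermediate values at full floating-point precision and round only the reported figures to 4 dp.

Δt=0.26160, u=1.20463, d=0.83013, q=0.47533, disc=e^(-rΔt)=0.99192
k=5 terminal: V=max(K-S,0) → 109.2026 92.1688 67.4503 31.5803 0.0000 0.0000
k=4: j=0 S=45.4838 intr=101.4762 cont=100.2893 V=101.4762[EX]; j=1 S=66.0033 intr=80.9567 cont=79.7697 V=80.9567[EX]; j=2 S=95.7800 intr=51.1800 cont=49.9930 V=51.1800[EX]; j=3 S=138.9901 intr=7.9699 cont=16.4353 V=16.4353[hold]; j=4 S=201.6941 intr=0.0000 cont=0.0000 V=0.0000[hold]  S*(4)=95.7800
k=3: j=0 S=54.7912 intr=92.1688 cont=90.9818 V=92.1688[EX]; j=1 S=79.5097 intr=67.4503 cont=66.2633 V=67.4503[EX]; j=2 S=115.3797 intr=31.5803 cont=34.3847 V=34.3847[hold]; j=3 S=167.4320 intr=0.0000 cont=8.5534 V=8.5534[hold]  S*(3)=79.5097
k=2: j=0 S=66.0033 intr=80.9567 cont=79.7697 V=80.9567[EX]; j=1 S=95.7800 intr=51.1800 cont=51.3153 V=51.3153[hold]; j=2 S=138.9901 intr=7.9699 cont=21.9277 V=21.9277[hold]  S*(2)=66.0033
k=1: j=0 S=79.5097 intr=67.4503 cont=66.3271 V=67.4503[EX]; j=1 S=115.3797 intr=31.5803 cont=37.0448 V=37.0448[hold]  S*(1)=79.5097
k=0: j=0 S=95.7800 intr=51.1800 cont=52.5695 V=52.5695[hold]  S*(0)=-

price = 52.5695
boundary = - 79.5097 66.0033 79.5097 95.7800
tree:
52.5695
67.4503 37.0448
80.9567 51.3153 21.9277
92.1688 67.4503 34.3847 8.5534
101.4762 80.9567 51.1800 16.4353 0.0000
109.2026 92.1688 67.4503 31.5803 0.0000 0.0000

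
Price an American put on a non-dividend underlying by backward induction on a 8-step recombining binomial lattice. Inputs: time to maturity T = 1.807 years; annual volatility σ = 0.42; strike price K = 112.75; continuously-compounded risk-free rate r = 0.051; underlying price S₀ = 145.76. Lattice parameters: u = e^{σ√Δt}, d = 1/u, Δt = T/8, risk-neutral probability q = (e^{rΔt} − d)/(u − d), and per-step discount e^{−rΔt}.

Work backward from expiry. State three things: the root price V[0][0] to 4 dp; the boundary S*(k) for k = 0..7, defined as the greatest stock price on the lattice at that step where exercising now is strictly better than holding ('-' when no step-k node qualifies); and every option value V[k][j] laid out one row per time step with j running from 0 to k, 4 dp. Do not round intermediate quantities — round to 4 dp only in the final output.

params: Δt=0.22587 u=1.22093 d=0.81905 q=0.47909 e^(-rΔt)=0.98855
t_8 payoffs: 83.2297 68.7452 47.1537 14.9680 0.0000 0.0000 0.0000 0.0000 0.0000
t_7: node(7,0) S=36.0421 payoff=76.7079 vs cont=75.4165 → 76.7079 [stop]  node(7,1) S=53.7266 payoff=59.0234 vs cont=57.7320 → 59.0234 [stop]  node(7,2) S=80.0883 payoff=32.6617 vs cont=31.3703 → 32.6617 [stop]  node(7,3) S=119.3847 payoff=0.0000 vs cont=7.7076 → 7.7076 [wait]  node(7,4) S=177.9623 payoff=0.0000 vs cont=0.0000 → 0.0000 [wait]  node(7,5) S=265.2819 payoff=0.0000 vs cont=0.0000 → 0.0000 [wait]  node(7,6) S=395.4459 payoff=0.0000 vs cont=0.0000 → 0.0000 [wait]  node(7,7) S=589.4765 payoff=0.0000 vs cont=0.0000 → 0.0000 [wait]  ⇒ S*(7)=80.0883
t_6: node(6,0) S=44.0048 payoff=68.7452 vs cont=67.4538 → 68.7452 [stop]  node(6,1) S=65.5963 payoff=47.1537 vs cont=45.8623 → 47.1537 [stop]  node(6,2) S=97.7820 payoff=14.9680 vs cont=20.4692 → 20.4692 [wait]  node(6,3) S=145.7600 payoff=0.0000 vs cont=3.9690 → 3.9690 [wait]  node(6,4) S=217.2790 payoff=0.0000 vs cont=0.0000 → 0.0000 [wait]  node(6,5) S=323.8898 payoff=0.0000 vs cont=0.0000 → 0.0000 [wait]  node(6,6) S=482.8106 payoff=0.0000 vs cont=0.0000 → 0.0000 [wait]  ⇒ S*(6)=65.5963
t_5: node(5,0) S=53.7266 payoff=59.0234 vs cont=57.7320 → 59.0234 [stop]  node(5,1) S=80.0883 payoff=32.6617 vs cont=33.9757 → 33.9757 [wait]  node(5,2) S=119.3847 payoff=0.0000 vs cont=12.4202 → 12.4202 [wait]  node(5,3) S=177.9623 payoff=0.0000 vs cont=2.0438 → 2.0438 [wait]  node(5,4) S=265.2819 payoff=0.0000 vs cont=0.0000 → 0.0000 [wait]  node(5,5) S=395.4459 payoff=0.0000 vs cont=0.0000 → 0.0000 [wait]  ⇒ S*(5)=53.7266
t_4: node(4,0) S=65.5963 payoff=47.1537 vs cont=46.4846 → 47.1537 [stop]  node(4,1) S=97.7820 payoff=14.9680 vs cont=23.3778 → 23.3778 [wait]  node(4,2) S=145.7600 payoff=0.0000 vs cont=7.3636 → 7.3636 [wait]  node(4,3) S=217.2790 payoff=0.0000 vs cont=1.0524 → 1.0524 [wait]  node(4,4) S=323.8898 payoff=0.0000 vs cont=0.0000 → 0.0000 [wait]  ⇒ S*(4)=65.5963
t_3: node(3,0) S=80.0883 payoff=32.6617 vs cont=35.3532 → 35.3532 [wait]  node(3,1) S=119.3847 payoff=0.0000 vs cont=15.5256 → 15.5256 [wait]  node(3,2) S=177.9623 payoff=0.0000 vs cont=4.2903 → 4.2903 [wait]  node(3,3) S=265.2819 payoff=0.0000 vs cont=0.5419 → 0.5419 [wait]  ⇒ S*(3)=-
t_2: node(2,0) S=97.7820 payoff=14.9680 vs cont=25.5578 → 25.5578 [wait]  node(2,1) S=145.7600 payoff=0.0000 vs cont=10.0267 → 10.0267 [wait]  node(2,2) S=217.2790 payoff=0.0000 vs cont=2.4659 → 2.4659 [wait]  ⇒ S*(2)=-
t_1: node(1,0) S=119.3847 payoff=0.0000 vs cont=17.9095 → 17.9095 [wait]  node(1,1) S=177.9623 payoff=0.0000 vs cont=6.3310 → 6.3310 [wait]  ⇒ S*(1)=-
t_0: node(0,0) S=145.7600 payoff=0.0000 vs cont=12.2207 → 12.2207 [wait]  ⇒ S*(0)=-

price = 12.2207
boundary = - - - - 65.5963 53.7266 65.5963 80.0883
tree:
12.2207
17.9095 6.3310
25.5578 10.0267 2.4659
35.3532 15.5256 4.2903 0.5419
47.1537 23.3778 7.3636 1.0524 0.0000
59.0234 33.9757 12.4202 2.0438 0.0000 0.0000
68.7452 47.1537 20.4692 3.9690 0.0000 0.0000 0.0000
76.7079 59.0234 32.6617 7.7076 0.0000 0.0000 0.0000 0.0000
83.2297 68.7452 47.1537 14.9680 0.0000 0.0000 0.0000 0.0000 0.0000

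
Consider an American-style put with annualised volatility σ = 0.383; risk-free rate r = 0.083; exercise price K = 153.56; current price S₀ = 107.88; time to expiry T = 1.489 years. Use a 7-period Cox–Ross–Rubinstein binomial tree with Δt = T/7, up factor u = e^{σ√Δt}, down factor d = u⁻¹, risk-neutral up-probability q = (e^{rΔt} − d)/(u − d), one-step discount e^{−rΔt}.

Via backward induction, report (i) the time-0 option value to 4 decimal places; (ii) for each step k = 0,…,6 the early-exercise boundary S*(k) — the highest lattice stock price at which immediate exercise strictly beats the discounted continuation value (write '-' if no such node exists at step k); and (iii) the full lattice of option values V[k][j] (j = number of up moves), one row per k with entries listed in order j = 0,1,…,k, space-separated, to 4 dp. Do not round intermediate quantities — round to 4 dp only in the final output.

price = 46.4948
boundary = - 90.4119 75.7723 90.4119 107.8800 90.4119 107.8800
tree:
46.4948
63.1481 31.8800
77.7877 45.7621 19.4550
90.0568 63.1481 30.4066 9.4527
100.3394 77.7877 45.6800 16.5721 2.8378
108.9569 90.0568 63.1481 28.1590 5.8482 0.0000
116.1791 100.3394 77.7877 45.6800 12.0521 0.0000 0.0000
122.2319 108.9569 90.0568 63.1481 24.8370 0.0000 0.0000 0.0000

Δt=0.21271, u=1.19321, d=0.83808, q=0.50611, disc=e^(-rΔt)=0.98250
k=7 terminal: V=max(K-S,0) → 122.2319 108.9569 90.0568 63.1481 24.8370 0.0000 0.0000 0.0000
k=6: j=0 S=37.3809 intr=116.1791 cont=113.4917 V=116.1791[EX]; j=1 S=53.2206 intr=100.3394 cont=97.6520 V=100.3394[EX]; j=2 S=75.7723 intr=77.7877 cont=75.1003 V=77.7877[EX]; j=3 S=107.8800 intr=45.6800 cont=42.9926 V=45.6800[EX]; j=4 S=153.5930 intr=0.0000 cont=12.0521 V=12.0521[hold]; j=5 S=218.6763 intr=0.0000 cont=0.0000 V=0.0000[hold]; j=6 S=311.3380 intr=0.0000 cont=0.0000 V=0.0000[hold]  S*(6)=107.8800
k=5: j=0 S=44.6031 intr=108.9569 cont=106.2696 V=108.9569[EX]; j=1 S=63.5032 intr=90.0568 cont=87.3695 V=90.0568[EX]; j=2 S=90.4119 intr=63.1481 cont=60.4607 V=63.1481[EX]; j=3 S=128.7230 intr=24.8370 cont=28.1590 V=28.1590[hold]; j=4 S=183.2680 intr=0.0000 cont=5.8482 V=5.8482[hold]; j=5 S=260.9257 intr=0.0000 cont=0.0000 V=0.0000[hold]  S*(5)=90.4119
k=4: j=0 S=53.2206 intr=100.3394 cont=97.6520 V=100.3394[EX]; j=1 S=75.7723 intr=77.7877 cont=75.1003 V=77.7877[EX]; j=2 S=107.8800 intr=45.6800 cont=44.6445 V=45.6800[EX]; j=3 S=153.5930 intr=0.0000 cont=16.5721 V=16.5721[hold]; j=4 S=218.6763 intr=0.0000 cont=2.8378 V=2.8378[hold]  S*(4)=107.8800
k=3: j=0 S=63.5032 intr=90.0568 cont=87.3695 V=90.0568[EX]; j=1 S=90.4119 intr=63.1481 cont=60.4607 V=63.1481[EX]; j=2 S=128.7230 intr=24.8370 cont=30.4066 V=30.4066[hold]; j=3 S=183.2680 intr=0.0000 cont=9.4527 V=9.4527[hold]  S*(3)=90.4119
k=2: j=0 S=75.7723 intr=77.7877 cont=75.1003 V=77.7877[EX]; j=1 S=107.8800 intr=45.6800 cont=45.7621 V=45.7621[hold]; j=2 S=153.5930 intr=0.0000 cont=19.4550 V=19.4550[hold]  S*(2)=75.7723
k=1: j=0 S=90.4119 intr=63.1481 cont=60.5016 V=63.1481[EX]; j=1 S=128.7230 intr=24.8370 cont=31.8800 V=31.8800[hold]  S*(1)=90.4119
k=0: j=0 S=107.8800 intr=45.6800 cont=46.4948 V=46.4948[hold]  S*(0)=-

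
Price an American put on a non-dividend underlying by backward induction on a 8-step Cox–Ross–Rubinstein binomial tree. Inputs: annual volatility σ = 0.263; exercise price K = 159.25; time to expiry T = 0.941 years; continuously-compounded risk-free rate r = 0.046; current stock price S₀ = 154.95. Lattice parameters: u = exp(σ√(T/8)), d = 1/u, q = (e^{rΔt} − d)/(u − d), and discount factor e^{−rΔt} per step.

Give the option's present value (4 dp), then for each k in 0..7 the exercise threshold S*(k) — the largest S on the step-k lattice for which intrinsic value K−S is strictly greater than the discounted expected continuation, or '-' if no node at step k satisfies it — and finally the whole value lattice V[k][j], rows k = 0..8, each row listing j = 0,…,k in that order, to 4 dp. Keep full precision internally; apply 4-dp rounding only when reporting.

price = 15.3766
boundary = - - - 118.2148 108.0186 118.2148 129.3734 141.5853
tree:
15.3766
22.0512 9.0636
30.6270 13.9646 4.4043
41.0352 20.8538 7.4282 1.5169
51.2314 29.9634 12.2363 2.8416 0.2476
60.5482 41.0352 19.5392 5.2802 0.5054 0.0000
69.0613 51.2314 29.8766 9.7161 1.0318 0.0000 0.0000
76.8402 60.5482 41.0352 17.6647 2.1063 0.0000 0.0000 0.0000
83.9482 69.0613 51.2314 29.8766 4.3000 0.0000 0.0000 0.0000 0.0000

params: Δt=0.11762 u=1.09439 d=0.91375 q=0.50750 e^(-rΔt)=0.99460
t_8 payoffs: 83.9482 69.0613 51.2314 29.8766 4.3000 0.0000 0.0000 0.0000 0.0000
t_7: node(7,0) S=82.4098 payoff=76.8402 vs cont=75.9809 → 76.8402 [stop]  node(7,1) S=98.7018 payoff=60.5482 vs cont=59.6888 → 60.5482 [stop]  node(7,2) S=118.2148 payoff=41.0352 vs cont=40.1759 → 41.0352 [stop]  node(7,3) S=141.5853 payoff=17.6647 vs cont=16.8053 → 17.6647 [stop]  node(7,4) S=169.5762 payoff=0.0000 vs cont=2.1063 → 2.1063 [wait]  node(7,5) S=203.1007 payoff=0.0000 vs cont=0.0000 → 0.0000 [wait]  node(7,6) S=243.2529 payoff=0.0000 vs cont=0.0000 → 0.0000 [wait]  node(7,7) S=291.3429 payoff=0.0000 vs cont=0.0000 → 0.0000 [wait]  ⇒ S*(7)=141.5853
t_6: node(6,0) S=90.1887 payoff=69.0613 vs cont=68.2020 → 69.0613 [stop]  node(6,1) S=108.0186 payoff=51.2314 vs cont=50.3721 → 51.2314 [stop]  node(6,2) S=129.3734 payoff=29.8766 vs cont=29.0173 → 29.8766 [stop]  node(6,3) S=154.9500 payoff=4.3000 vs cont=9.7161 → 9.7161 [wait]  node(6,4) S=185.5830 payoff=0.0000 vs cont=1.0318 → 1.0318 [wait]  node(6,5) S=222.2720 payoff=0.0000 vs cont=0.0000 → 0.0000 [wait]  node(6,6) S=266.2142 payoff=0.0000 vs cont=0.0000 → 0.0000 [wait]  ⇒ S*(6)=129.3734
t_5: node(5,0) S=98.7018 payoff=60.5482 vs cont=59.6888 → 60.5482 [stop]  node(5,1) S=118.2148 payoff=41.0352 vs cont=40.1759 → 41.0352 [stop]  node(5,2) S=141.5853 payoff=17.6647 vs cont=19.5392 → 19.5392 [wait]  node(5,3) S=169.5762 payoff=0.0000 vs cont=5.2802 → 5.2802 [wait]  node(5,4) S=203.1007 payoff=0.0000 vs cont=0.5054 → 0.5054 [wait]  node(5,5) S=243.2529 payoff=0.0000 vs cont=0.0000 → 0.0000 [wait]  ⇒ S*(5)=118.2148
t_4: node(4,0) S=108.0186 payoff=51.2314 vs cont=50.3721 → 51.2314 [stop]  node(4,1) S=129.3734 payoff=29.8766 vs cont=29.9634 → 29.9634 [wait]  node(4,2) S=154.9500 payoff=4.3000 vs cont=12.2363 → 12.2363 [wait]  node(4,3) S=185.5830 payoff=0.0000 vs cont=2.8416 → 2.8416 [wait]  node(4,4) S=222.2720 payoff=0.0000 vs cont=0.2476 → 0.2476 [wait]  ⇒ S*(4)=108.0186
t_3: node(3,0) S=118.2148 payoff=41.0352 vs cont=40.2197 → 41.0352 [stop]  node(3,1) S=141.5853 payoff=17.6647 vs cont=20.8538 → 20.8538 [wait]  node(3,2) S=169.5762 payoff=0.0000 vs cont=7.4282 → 7.4282 [wait]  node(3,3) S=203.1007 payoff=0.0000 vs cont=1.5169 → 1.5169 [wait]  ⇒ S*(3)=118.2148
t_2: node(2,0) S=129.3734 payoff=29.8766 vs cont=30.6270 → 30.6270 [wait]  node(2,1) S=154.9500 payoff=4.3000 vs cont=13.9646 → 13.9646 [wait]  node(2,2) S=185.5830 payoff=0.0000 vs cont=4.4043 → 4.4043 [wait]  ⇒ S*(2)=-
t_1: node(1,0) S=141.5853 payoff=17.6647 vs cont=22.0512 → 22.0512 [wait]  node(1,1) S=169.5762 payoff=0.0000 vs cont=9.0636 → 9.0636 [wait]  ⇒ S*(1)=-
t_0: node(0,0) S=154.9500 payoff=4.3000 vs cont=15.3766 → 15.3766 [wait]  ⇒ S*(0)=-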